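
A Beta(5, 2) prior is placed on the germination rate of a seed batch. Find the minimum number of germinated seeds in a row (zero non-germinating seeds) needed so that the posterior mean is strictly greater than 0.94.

After k germinated seeds and 0 non-germinating seeds the posterior is Beta(5+k, 2), with mean (5+k)/(5+2+k).
Set (5+k)/(7+k) > 0.94 and solve: k > (0.94·7 − 5)/(1 − 0.94) = 26.333.
The smallest integer exceeding 26.333 is 27, and checking k=27: (32)/(34) = 0.9412 > 0.94.

k = 27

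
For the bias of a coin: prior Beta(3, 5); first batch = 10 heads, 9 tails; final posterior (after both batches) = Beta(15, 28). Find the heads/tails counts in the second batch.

2 heads and 14 tails

Because Beta–binomial updating is additive in the counts, the combined data contributed (α_post−α_prior, β_post−β_prior) successes and failures.
Total across both batches: 15−3=12 heads, 28−5=23 tails.
Subtract the first batch: 12−10=2 heads and 23−9=14 tails.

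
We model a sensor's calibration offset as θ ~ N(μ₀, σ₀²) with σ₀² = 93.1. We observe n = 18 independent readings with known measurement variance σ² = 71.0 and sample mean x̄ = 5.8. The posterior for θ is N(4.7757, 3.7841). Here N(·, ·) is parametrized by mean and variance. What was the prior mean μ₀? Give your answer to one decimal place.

With known observation variance, the Normal–Normal posterior has precision τ_n = τ₀ + n/σ² and mean μ_n = (τ₀μ₀ + (n/σ²)x̄)/τ_n.
Here τ₀ = 1/93.1 = 0.010741 and τ_data = 18/71.0 = 0.253521, so τ_n = 0.264262.
Rearranging for μ₀: μ₀ = (μ_n·τ_n − τ_data·x̄)/τ₀ = (4.7757·0.264262 − 0.253521·5.8) / 0.010741 = -0.208386/0.010741 ≈ -19.4.

μ₀ = -19.4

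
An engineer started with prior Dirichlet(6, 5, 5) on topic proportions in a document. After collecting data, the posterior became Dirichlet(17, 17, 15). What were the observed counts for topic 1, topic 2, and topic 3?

counts (11, 12, 10)

For a Dirichlet(α) prior with multinomial counts c, the posterior is Dirichlet(α + c) componentwise.
Counts are posterior − prior componentwise: 17−6=11, 17−5=12, 15−5=10.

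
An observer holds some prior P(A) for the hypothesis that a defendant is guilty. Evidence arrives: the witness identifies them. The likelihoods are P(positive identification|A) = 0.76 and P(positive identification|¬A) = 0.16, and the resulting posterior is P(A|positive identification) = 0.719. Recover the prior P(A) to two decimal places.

In odds form, posterior odds = prior odds × likelihood ratio, so prior odds = posterior odds ÷ LR.
Posterior odds = 0.719/(1−0.719) = 2.5587. LR = 0.76/0.16 = 4.7500.
Prior odds = 2.5587/4.7500 = 0.5387, so P(A) = 0.5387/(1+0.5387) ≈ 0.35.

P(A) = 0.35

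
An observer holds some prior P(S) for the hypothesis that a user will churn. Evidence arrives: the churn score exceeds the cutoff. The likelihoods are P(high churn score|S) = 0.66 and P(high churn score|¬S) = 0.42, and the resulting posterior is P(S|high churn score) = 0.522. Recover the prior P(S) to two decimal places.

P(S) = 0.41

In odds form, posterior odds = prior odds × likelihood ratio, so prior odds = posterior odds ÷ LR.
Posterior odds = 0.522/(1−0.522) = 1.0921. LR = 0.66/0.42 = 1.5714.
Prior odds = 1.0921/1.5714 = 0.6950, so P(S) = 0.6950/(1+0.6950) ≈ 0.41.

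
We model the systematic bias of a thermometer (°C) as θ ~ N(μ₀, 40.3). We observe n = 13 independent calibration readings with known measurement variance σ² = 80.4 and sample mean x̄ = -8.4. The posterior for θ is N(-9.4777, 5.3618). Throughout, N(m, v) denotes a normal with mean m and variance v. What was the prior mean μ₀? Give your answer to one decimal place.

μ₀ = -16.5

The posterior mean is a precision-weighted average: μ_n = (τ₀μ₀ + τ_data·x̄)/(τ₀+τ_data), with τ₀=1/σ₀² and τ_data=n/σ².
Here τ₀ = 1/40.3 = 0.024814 and τ_data = 13/80.4 = 0.161692, so τ_n = 0.186506.
Rearranging for μ₀: μ₀ = (μ_n·τ_n − τ_data·x̄)/τ₀ = (-9.4777·0.186506 − 0.161692·-8.4) / 0.024814 = -0.409435/0.024814 ≈ -16.5.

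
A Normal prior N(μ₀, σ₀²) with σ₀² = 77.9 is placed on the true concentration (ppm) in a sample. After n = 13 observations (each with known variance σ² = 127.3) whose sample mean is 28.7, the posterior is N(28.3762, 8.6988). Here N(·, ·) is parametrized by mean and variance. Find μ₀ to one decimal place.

μ₀ = 25.8

With known observation variance, the Normal–Normal posterior has precision τ_n = τ₀ + n/σ² and mean μ_n = (τ₀μ₀ + (n/σ²)x̄)/τ_n.
Here τ₀ = 1/77.9 = 0.012837 and τ_data = 13/127.3 = 0.102121, so τ_n = 0.114958.
Rearranging for μ₀: μ₀ = (μ_n·τ_n − τ_data·x̄)/τ₀ = (28.3762·0.114958 − 0.102121·28.7) / 0.012837 = 0.331198/0.012837 ≈ 25.8.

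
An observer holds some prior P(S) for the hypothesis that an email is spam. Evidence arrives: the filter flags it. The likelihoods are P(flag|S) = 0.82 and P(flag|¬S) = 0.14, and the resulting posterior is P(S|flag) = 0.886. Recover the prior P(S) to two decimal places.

P(S) = 0.57

In odds form, posterior odds = prior odds × likelihood ratio, so prior odds = posterior odds ÷ LR.
Posterior odds = 0.886/(1−0.886) = 7.7719. LR = 0.82/0.14 = 5.8571.
Prior odds = 7.7719/5.8571 = 1.3269, so P(S) = 1.3269/(1+1.3269) ≈ 0.57.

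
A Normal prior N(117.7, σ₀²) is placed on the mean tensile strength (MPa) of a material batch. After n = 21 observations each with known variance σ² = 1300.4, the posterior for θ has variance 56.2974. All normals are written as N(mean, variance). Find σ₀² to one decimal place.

σ₀² = 619.6

For the Normal–Normal model with known σ², precisions add: τ_n = τ₀ + n/σ².
So 1/σ₀² = 1/56.2974 − 21/1300.4 = 0.017763 − 0.016149 = 0.001614.
Hence σ₀² = 1/0.001614 ≈ 619.6.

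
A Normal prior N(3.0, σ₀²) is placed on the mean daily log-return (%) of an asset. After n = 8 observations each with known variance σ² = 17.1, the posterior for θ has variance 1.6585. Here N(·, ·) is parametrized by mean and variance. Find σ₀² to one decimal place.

σ₀² = 7.4

Posterior precision equals prior precision plus data precision: 1/σ_n² = 1/σ₀² + n/σ².
So 1/σ₀² = 1/1.6585 − 8/17.1 = 0.602954 − 0.467836 = 0.135118.
Hence σ₀² = 1/0.135118 ≈ 7.4.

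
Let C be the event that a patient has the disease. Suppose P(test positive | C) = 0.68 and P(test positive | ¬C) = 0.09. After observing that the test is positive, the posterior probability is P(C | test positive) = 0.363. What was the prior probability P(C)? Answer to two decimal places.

In odds form, posterior odds = prior odds × likelihood ratio, so prior odds = posterior odds ÷ LR.
Posterior odds = 0.363/(1−0.363) = 0.5699. LR = 0.68/0.09 = 7.5556.
Prior odds = 0.5699/7.5556 = 0.0754, so P(C) = 0.0754/(1+0.0754) ≈ 0.07.

P(C) = 0.07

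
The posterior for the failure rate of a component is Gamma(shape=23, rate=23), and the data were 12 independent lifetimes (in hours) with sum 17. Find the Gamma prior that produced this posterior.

Gamma(shape=11, rate=6)

For an exponential likelihood with a Gamma(α, β) prior on the rate, n observations with total T give posterior Gamma(α+n, β+T).
So α = 23 − 12 = 11 and β = 23 − 17 = 6.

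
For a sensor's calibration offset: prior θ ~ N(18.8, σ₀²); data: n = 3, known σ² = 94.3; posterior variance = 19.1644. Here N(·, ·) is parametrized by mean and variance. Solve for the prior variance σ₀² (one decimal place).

Posterior precision equals prior precision plus data precision: 1/σ_n² = 1/σ₀² + n/σ².
So 1/σ₀² = 1/19.1644 − 3/94.3 = 0.052180 − 0.031813 = 0.020367.
Hence σ₀² = 1/0.020367 ≈ 49.1.

σ₀² = 49.1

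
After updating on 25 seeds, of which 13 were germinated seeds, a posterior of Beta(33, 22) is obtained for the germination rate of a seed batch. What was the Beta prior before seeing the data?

Under Beta–binomial conjugacy the posterior parameters are (α+s, β+f).
Subtract the data counts: 33−13=20, 22−12=10.

Beta(20, 10)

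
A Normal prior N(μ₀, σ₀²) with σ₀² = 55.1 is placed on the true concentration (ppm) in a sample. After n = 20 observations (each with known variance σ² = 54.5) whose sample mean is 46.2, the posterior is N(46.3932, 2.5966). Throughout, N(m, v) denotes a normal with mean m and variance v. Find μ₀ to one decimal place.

μ₀ = 50.3

The posterior mean is a precision-weighted average: μ_n = (τ₀μ₀ + τ_data·x̄)/(τ₀+τ_data), with τ₀=1/σ₀² and τ_data=n/σ².
Here τ₀ = 1/55.1 = 0.018149 and τ_data = 20/54.5 = 0.366972, so τ_n = 0.385121.
Rearranging for μ₀: μ₀ = (μ_n·τ_n − τ_data·x̄)/τ₀ = (46.3932·0.385121 − 0.366972·46.2) / 0.018149 = 0.912889/0.018149 ≈ 50.3.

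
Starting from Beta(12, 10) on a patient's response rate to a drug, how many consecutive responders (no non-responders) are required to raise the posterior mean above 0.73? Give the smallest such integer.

After k responders and 0 non-responders the posterior is Beta(12+k, 10), with mean (12+k)/(12+10+k).
Set (12+k)/(22+k) > 0.73 and solve: k > (0.73·22 − 12)/(1 − 0.73) = 15.037.
The smallest integer exceeding 15.037 is 16, and checking k=16: (28)/(38) = 0.7368 > 0.73.

k = 16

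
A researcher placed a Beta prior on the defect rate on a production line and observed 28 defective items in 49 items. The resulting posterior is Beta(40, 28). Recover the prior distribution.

A Beta(α, β) prior with s successes and f failures in binomial data gives a Beta(α+s, β+f) posterior.
Subtract the data counts: 40−28=12, 28−21=7.

Beta(12, 7)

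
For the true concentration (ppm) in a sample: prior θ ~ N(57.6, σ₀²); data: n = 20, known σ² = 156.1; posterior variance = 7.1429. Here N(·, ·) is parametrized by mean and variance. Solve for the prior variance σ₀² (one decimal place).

For the Normal–Normal model with known σ², precisions add: τ_n = τ₀ + n/σ².
So 1/σ₀² = 1/7.1429 − 20/156.1 = 0.139999 − 0.128123 = 0.011876.
Hence σ₀² = 1/0.011876 ≈ 84.2.

σ₀² = 84.2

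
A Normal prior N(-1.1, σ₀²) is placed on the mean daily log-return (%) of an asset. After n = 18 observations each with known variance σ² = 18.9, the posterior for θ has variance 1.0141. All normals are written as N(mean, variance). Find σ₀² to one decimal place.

For the Normal–Normal model with known σ², precisions add: τ_n = τ₀ + n/σ².
So 1/σ₀² = 1/1.0141 − 18/18.9 = 0.986096 − 0.952381 = 0.033715.
Hence σ₀² = 1/0.033715 ≈ 29.7.

σ₀² = 29.7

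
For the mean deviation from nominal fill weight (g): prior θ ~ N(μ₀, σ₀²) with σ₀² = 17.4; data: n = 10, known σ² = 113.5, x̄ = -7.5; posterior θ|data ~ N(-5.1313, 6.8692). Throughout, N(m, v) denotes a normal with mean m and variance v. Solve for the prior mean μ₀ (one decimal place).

μ₀ = -1.5

The posterior mean is a precision-weighted average: μ_n = (τ₀μ₀ + τ_data·x̄)/(τ₀+τ_data), with τ₀=1/σ₀² and τ_data=n/σ².
Here τ₀ = 1/17.4 = 0.057471 and τ_data = 10/113.5 = 0.088106, so τ_n = 0.145577.
Rearranging for μ₀: μ₀ = (μ_n·τ_n − τ_data·x̄)/τ₀ = (-5.1313·0.145577 − 0.088106·-7.5) / 0.057471 = -0.086204/0.057471 ≈ -1.5.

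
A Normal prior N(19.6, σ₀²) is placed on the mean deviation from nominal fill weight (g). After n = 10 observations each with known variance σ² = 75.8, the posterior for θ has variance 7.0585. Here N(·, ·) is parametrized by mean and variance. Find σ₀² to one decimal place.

σ₀² = 102.6

Posterior precision equals prior precision plus data precision: 1/σ_n² = 1/σ₀² + n/σ².
So 1/σ₀² = 1/7.0585 − 10/75.8 = 0.141673 − 0.131926 = 0.009747.
Hence σ₀² = 1/0.009747 ≈ 102.6.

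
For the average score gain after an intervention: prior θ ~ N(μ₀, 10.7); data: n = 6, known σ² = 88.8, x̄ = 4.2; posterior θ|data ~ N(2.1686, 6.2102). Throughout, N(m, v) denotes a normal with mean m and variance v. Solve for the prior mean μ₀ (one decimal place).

μ₀ = 0.7

With known observation variance, the Normal–Normal posterior has precision τ_n = τ₀ + n/σ² and mean μ_n = (τ₀μ₀ + (n/σ²)x̄)/τ_n.
Here τ₀ = 1/10.7 = 0.093458 and τ_data = 6/88.8 = 0.067568, so τ_n = 0.161026.
Rearranging for μ₀: μ₀ = (μ_n·τ_n − τ_data·x̄)/τ₀ = (2.1686·0.161026 − 0.067568·4.2) / 0.093458 = 0.065415/0.093458 ≈ 0.7.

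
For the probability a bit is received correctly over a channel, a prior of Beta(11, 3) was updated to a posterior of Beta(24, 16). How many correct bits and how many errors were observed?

13 correct bits and 13 errors

Under Beta–binomial conjugacy the posterior parameters are (α+s, β+f).
So s = 24 − 11 = 13 and f = 16 − 3 = 13.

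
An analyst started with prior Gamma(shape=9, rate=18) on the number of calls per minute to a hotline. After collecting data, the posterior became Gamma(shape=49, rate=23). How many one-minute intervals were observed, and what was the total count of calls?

Gamma–Poisson conjugacy: posterior shape = α + Σxᵢ, posterior rate = β + n.
Matching: Σxᵢ = 49 − 9 = 40 and n = 23 − 18 = 5.

n = 5 one-minute intervals with total 40 calls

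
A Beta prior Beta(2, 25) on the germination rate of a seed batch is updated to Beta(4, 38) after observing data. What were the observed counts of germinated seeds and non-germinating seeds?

Under Beta–binomial conjugacy the posterior parameters are (a+s, b+f).
Match parameters: s=4−2=2, f=38−25=13.

2 germinated seeds and 13 non-germinating seeds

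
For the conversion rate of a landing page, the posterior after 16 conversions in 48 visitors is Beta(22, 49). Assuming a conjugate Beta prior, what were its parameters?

A Beta(a, b) prior with s successes and f failures in binomial data gives a Beta(a+s, b+f) posterior.
Subtract the data counts: 22−16=6, 49−32=17.

Beta(6, 17)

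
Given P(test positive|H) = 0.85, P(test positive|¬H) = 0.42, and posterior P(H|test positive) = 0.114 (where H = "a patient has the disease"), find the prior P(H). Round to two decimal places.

P(H) = 0.06

Bayes' rule in odds form gives O(H|E) = O(H)·[P(E|H)/P(E|¬H)], hence O(H) = O(H|E)/LR.
Posterior odds = 0.114/(1−0.114) = 0.1287. LR = 0.85/0.42 = 2.0238.
Prior odds = 0.1287/2.0238 = 0.0636, so P(H) = 0.0636/(1+0.0636) ≈ 0.06.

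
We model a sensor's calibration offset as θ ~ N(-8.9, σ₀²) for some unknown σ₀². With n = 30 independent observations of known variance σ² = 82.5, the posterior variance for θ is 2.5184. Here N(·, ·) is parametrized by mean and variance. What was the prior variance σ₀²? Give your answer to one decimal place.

σ₀² = 29.9

Posterior precision equals prior precision plus data precision: 1/σ_n² = 1/σ₀² + n/σ².
So 1/σ₀² = 1/2.5184 − 30/82.5 = 0.397078 − 0.363636 = 0.033442.
Hence σ₀² = 1/0.033442 ≈ 29.9.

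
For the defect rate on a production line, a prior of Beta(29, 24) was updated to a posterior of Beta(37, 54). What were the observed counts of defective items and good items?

A Beta(α, β) prior with s successes and f failures in binomial data gives a Beta(α+s, β+f) posterior.
Match parameters: s=37−29=8, f=54−24=30.

8 defective items and 30 good items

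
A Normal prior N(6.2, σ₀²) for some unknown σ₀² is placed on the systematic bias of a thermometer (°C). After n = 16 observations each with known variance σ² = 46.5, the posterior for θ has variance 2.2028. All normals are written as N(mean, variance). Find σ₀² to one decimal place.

Posterior precision equals prior precision plus data precision: 1/σ_n² = 1/σ₀² + n/σ².
So 1/σ₀² = 1/2.2028 − 16/46.5 = 0.453968 − 0.344086 = 0.109882.
Hence σ₀² = 1/0.109882 ≈ 9.1.

σ₀² = 9.1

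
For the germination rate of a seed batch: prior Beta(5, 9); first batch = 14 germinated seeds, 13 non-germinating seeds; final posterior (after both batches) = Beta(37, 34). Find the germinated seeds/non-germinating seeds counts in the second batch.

18 germinated seeds and 12 non-germinating seeds

Because Beta–binomial updating is additive in the counts, the combined data contributed (α_post−α_prior, β_post−β_prior) successes and failures.
Total across both batches: 37−5=32 germinated seeds, 34−9=25 non-germinating seeds.
Subtract the first batch: 32−14=18 germinated seeds and 25−13=12 non-germinating seeds.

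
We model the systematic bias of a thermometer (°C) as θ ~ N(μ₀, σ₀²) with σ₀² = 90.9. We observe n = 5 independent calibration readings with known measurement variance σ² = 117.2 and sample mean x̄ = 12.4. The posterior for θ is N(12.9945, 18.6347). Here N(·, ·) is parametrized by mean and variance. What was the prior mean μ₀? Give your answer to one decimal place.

μ₀ = 15.3

With known observation variance, the Normal–Normal posterior has precision τ_n = τ₀ + n/σ² and mean μ_n = (τ₀μ₀ + (n/σ²)x̄)/τ_n.
Here τ₀ = 1/90.9 = 0.011001 and τ_data = 5/117.2 = 0.042662, so τ_n = 0.053663.
Rearranging for μ₀: μ₀ = (μ_n·τ_n − τ_data·x̄)/τ₀ = (12.9945·0.053663 − 0.042662·12.4) / 0.011001 = 0.168315/0.011001 ≈ 15.3.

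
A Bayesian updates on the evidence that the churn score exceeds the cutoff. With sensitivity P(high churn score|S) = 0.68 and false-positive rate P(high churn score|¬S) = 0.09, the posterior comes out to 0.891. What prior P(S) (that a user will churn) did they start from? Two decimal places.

In odds form, posterior odds = prior odds × likelihood ratio, so prior odds = posterior odds ÷ LR.
Posterior odds = 0.891/(1−0.891) = 8.1743. LR = 0.68/0.09 = 7.5556.
Prior odds = 8.1743/7.5556 = 1.0819, so P(S) = 1.0819/(1+1.0819) ≈ 0.52.

P(S) = 0.52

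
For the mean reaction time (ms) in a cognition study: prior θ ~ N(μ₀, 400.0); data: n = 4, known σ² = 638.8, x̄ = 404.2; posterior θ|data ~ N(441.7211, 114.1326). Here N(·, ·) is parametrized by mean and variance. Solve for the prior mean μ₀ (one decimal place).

With known observation variance, the Normal–Normal posterior has precision τ_n = τ₀ + n/σ² and mean μ_n = (τ₀μ₀ + (n/σ²)x̄)/τ_n.
Here τ₀ = 1/400.0 = 0.002500 and τ_data = 4/638.8 = 0.006262, so τ_n = 0.008762.
Rearranging for μ₀: μ₀ = (μ_n·τ_n − τ_data·x̄)/τ₀ = (441.7211·0.008762 − 0.006262·404.2) / 0.002500 = 1.339260/0.002500 ≈ 535.7.

μ₀ = 535.7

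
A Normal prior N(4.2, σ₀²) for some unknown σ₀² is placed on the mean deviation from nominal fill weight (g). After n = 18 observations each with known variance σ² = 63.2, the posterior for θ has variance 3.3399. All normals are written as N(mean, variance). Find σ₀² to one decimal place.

Posterior precision equals prior precision plus data precision: 1/σ_n² = 1/σ₀² + n/σ².
So 1/σ₀² = 1/3.3399 − 18/63.2 = 0.299410 − 0.284810 = 0.014600.
Hence σ₀² = 1/0.014600 ≈ 68.5.

σ₀² = 68.5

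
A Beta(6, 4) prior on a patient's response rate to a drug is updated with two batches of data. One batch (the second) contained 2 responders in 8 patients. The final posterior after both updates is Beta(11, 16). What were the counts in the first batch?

3 responders and 6 non-responders

Sequential conjugate updates are equivalent to a single update on the pooled data, so total successes = posterior α − prior α and total failures = posterior β − prior β.
Total across both batches: 11−6=5 responders, 16−4=12 non-responders.
Subtract the second batch: 5−2=3 responders and 12−6=6 non-responders.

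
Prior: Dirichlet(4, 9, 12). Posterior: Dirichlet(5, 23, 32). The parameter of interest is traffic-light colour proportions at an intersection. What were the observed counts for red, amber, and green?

counts (1, 14, 20)

For a Dirichlet(α) prior with multinomial counts c, the posterior is Dirichlet(α + c) componentwise.
Counts are posterior − prior componentwise: 5−4=1, 23−9=14, 32−12=20.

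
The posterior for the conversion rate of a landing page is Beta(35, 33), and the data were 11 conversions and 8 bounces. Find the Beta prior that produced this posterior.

Beta(24, 25)

Under Beta–binomial conjugacy the posterior parameters are (a+s, b+f).
Subtract the data counts: 35−11=24, 33−8=25.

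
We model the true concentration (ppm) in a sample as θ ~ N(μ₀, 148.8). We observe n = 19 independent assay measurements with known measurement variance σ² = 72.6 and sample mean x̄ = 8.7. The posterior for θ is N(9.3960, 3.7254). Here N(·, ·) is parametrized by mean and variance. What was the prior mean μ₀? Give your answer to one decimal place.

μ₀ = 36.5

With known observation variance, the Normal–Normal posterior has precision τ_n = τ₀ + n/σ² and mean μ_n = (τ₀μ₀ + (n/σ²)x̄)/τ_n.
Here τ₀ = 1/148.8 = 0.006720 and τ_data = 19/72.6 = 0.261708, so τ_n = 0.268428.
Rearranging for μ₀: μ₀ = (μ_n·τ_n − τ_data·x̄)/τ₀ = (9.3960·0.268428 − 0.261708·8.7) / 0.006720 = 0.245290/0.006720 ≈ 36.5.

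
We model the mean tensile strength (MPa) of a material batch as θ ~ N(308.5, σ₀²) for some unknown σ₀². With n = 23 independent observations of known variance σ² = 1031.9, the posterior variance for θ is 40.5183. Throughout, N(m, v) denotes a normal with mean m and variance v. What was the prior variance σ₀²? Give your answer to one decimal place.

σ₀² = 418.2

Posterior precision equals prior precision plus data precision: 1/σ_n² = 1/σ₀² + n/σ².
So 1/σ₀² = 1/40.5183 − 23/1031.9 = 0.024680 − 0.022289 = 0.002391.
Hence σ₀² = 1/0.002391 ≈ 418.2.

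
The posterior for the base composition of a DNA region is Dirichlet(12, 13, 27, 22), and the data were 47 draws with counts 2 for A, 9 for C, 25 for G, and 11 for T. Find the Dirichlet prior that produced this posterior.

Dirichlet(10, 4, 2, 11)

For a Dirichlet(α) prior with multinomial counts c, the posterior is Dirichlet(α + c) componentwise.
Subtract each count from the matching posterior parameter: 12−2=10, 13−9=4, 27−25=2, 22−11=11.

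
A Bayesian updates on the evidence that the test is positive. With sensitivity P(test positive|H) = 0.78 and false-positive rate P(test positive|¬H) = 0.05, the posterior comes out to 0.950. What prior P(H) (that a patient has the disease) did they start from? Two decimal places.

P(H) = 0.55

In odds form, posterior odds = prior odds × likelihood ratio, so prior odds = posterior odds ÷ LR.
Posterior odds = 0.950/(1−0.950) = 19.0000. LR = 0.78/0.05 = 15.6000.
Prior odds = 19.0000/15.6000 = 1.2179, so P(H) = 1.2179/(1+1.2179) ≈ 0.55.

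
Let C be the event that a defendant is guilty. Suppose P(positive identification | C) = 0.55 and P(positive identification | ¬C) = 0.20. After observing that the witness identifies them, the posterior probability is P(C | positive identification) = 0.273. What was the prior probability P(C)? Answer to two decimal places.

P(C) = 0.12

In odds form, posterior odds = prior odds × likelihood ratio, so prior odds = posterior odds ÷ LR.
Posterior odds = 0.273/(1−0.273) = 0.3755. LR = 0.55/0.20 = 2.7500.
Prior odds = 0.3755/2.7500 = 0.1365, so P(C) = 0.1365/(1+0.1365) ≈ 0.12.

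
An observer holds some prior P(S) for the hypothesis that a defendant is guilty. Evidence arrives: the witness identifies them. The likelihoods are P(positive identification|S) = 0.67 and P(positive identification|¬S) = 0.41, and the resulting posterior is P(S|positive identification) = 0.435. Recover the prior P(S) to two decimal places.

Bayes' rule in odds form gives O(S|E) = O(S)·[P(E|S)/P(E|¬S)], hence O(S) = O(S|E)/LR.
Posterior odds = 0.435/(1−0.435) = 0.7699. LR = 0.67/0.41 = 1.6341.
Prior odds = 0.7699/1.6341 = 0.4711, so P(S) = 0.4711/(1+0.4711) ≈ 0.32.

P(S) = 0.32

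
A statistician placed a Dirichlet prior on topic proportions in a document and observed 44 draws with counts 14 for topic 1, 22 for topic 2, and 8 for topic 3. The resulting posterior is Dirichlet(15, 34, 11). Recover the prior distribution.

Dirichlet(1, 12, 3)

For a Dirichlet(α) prior with multinomial counts c, the posterior is Dirichlet(α + c) componentwise.
Subtract each count from the matching posterior parameter: 15−14=1, 34−22=12, 11−8=3.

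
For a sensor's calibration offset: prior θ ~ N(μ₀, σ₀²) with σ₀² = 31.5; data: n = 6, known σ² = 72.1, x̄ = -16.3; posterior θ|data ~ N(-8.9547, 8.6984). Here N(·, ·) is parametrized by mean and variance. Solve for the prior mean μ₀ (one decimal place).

With known observation variance, the Normal–Normal posterior has precision τ_n = τ₀ + n/σ² and mean μ_n = (τ₀μ₀ + (n/σ²)x̄)/τ_n.
Here τ₀ = 1/31.5 = 0.031746 and τ_data = 6/72.1 = 0.083218, so τ_n = 0.114964.
Rearranging for μ₀: μ₀ = (μ_n·τ_n − τ_data·x̄)/τ₀ = (-8.9547·0.114964 − 0.083218·-16.3) / 0.031746 = 0.326985/0.031746 ≈ 10.3.

μ₀ = 10.3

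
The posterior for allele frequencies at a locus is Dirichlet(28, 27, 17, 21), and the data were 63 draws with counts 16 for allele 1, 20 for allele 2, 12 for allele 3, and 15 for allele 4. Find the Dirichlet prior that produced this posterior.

Dirichlet(12, 7, 5, 6)

For a Dirichlet(α) prior with multinomial counts c, the posterior is Dirichlet(α + c) componentwise.
Subtract each count from the matching posterior parameter: 28−16=12, 27−20=7, 17−12=5, 21−15=6.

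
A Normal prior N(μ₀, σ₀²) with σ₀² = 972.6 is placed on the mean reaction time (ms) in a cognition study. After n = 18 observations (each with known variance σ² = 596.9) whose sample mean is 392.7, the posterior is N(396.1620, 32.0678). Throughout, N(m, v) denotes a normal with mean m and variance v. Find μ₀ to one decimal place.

With known observation variance, the Normal–Normal posterior has precision τ_n = τ₀ + n/σ² and mean μ_n = (τ₀μ₀ + (n/σ²)x̄)/τ_n.
Here τ₀ = 1/972.6 = 0.001028 and τ_data = 18/596.9 = 0.030156, so τ_n = 0.031184.
Rearranging for μ₀: μ₀ = (μ_n·τ_n − τ_data·x̄)/τ₀ = (396.1620·0.031184 − 0.030156·392.7) / 0.001028 = 0.511655/0.001028 ≈ 497.7.

μ₀ = 497.7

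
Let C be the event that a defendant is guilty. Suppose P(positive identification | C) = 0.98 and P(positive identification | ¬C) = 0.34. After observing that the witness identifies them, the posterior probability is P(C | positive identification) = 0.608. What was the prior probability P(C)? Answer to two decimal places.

Bayes' rule in odds form gives O(C|E) = O(C)·[P(E|C)/P(E|¬C)], hence O(C) = O(C|E)/LR.
Posterior odds = 0.608/(1−0.608) = 1.5510. LR = 0.98/0.34 = 2.8824.
Prior odds = 1.5510/2.8824 = 0.5381, so P(C) = 0.5381/(1+0.5381) ≈ 0.35.

P(C) = 0.35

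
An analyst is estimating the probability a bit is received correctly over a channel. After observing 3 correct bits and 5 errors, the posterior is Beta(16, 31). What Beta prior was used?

Beta(13, 26)

Under Beta–binomial conjugacy the posterior parameters are (α+s, β+f).
So α = 16 − 3 = 13 and β = 31 − 5 = 26.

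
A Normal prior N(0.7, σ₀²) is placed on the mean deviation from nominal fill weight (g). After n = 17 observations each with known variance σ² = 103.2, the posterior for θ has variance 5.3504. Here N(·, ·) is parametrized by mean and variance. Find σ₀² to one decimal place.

For the Normal–Normal model with known σ², precisions add: τ_n = τ₀ + n/σ².
So 1/σ₀² = 1/5.3504 − 17/103.2 = 0.186902 − 0.164729 = 0.022173.
Hence σ₀² = 1/0.022173 ≈ 45.1.

σ₀² = 45.1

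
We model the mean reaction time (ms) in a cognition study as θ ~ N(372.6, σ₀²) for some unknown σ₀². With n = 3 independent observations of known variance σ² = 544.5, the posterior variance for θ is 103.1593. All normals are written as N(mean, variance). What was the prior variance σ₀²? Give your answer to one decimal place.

Posterior precision equals prior precision plus data precision: 1/σ_n² = 1/σ₀² + n/σ².
So 1/σ₀² = 1/103.1593 − 3/544.5 = 0.009694 − 0.005510 = 0.004184.
Hence σ₀² = 1/0.004184 ≈ 239.0.

σ₀² = 239.0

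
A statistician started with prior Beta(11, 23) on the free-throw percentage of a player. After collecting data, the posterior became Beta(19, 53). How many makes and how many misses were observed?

8 makes and 30 misses

Under Beta–binomial conjugacy the posterior parameters are (α+s, β+f).
So s = 19 − 11 = 8 and f = 53 − 23 = 30.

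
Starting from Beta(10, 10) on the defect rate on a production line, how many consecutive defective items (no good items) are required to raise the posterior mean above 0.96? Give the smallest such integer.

k = 231

After k defective items and 0 good items the posterior is Beta(10+k, 10), with mean (10+k)/(10+10+k).
Set (10+k)/(20+k) > 0.96 and solve: k > (0.96·20 − 10)/(1 − 0.96) = 230.000.
The smallest integer exceeding 230.000 is 231, and checking k=231: (241)/(251) = 0.9602 > 0.96.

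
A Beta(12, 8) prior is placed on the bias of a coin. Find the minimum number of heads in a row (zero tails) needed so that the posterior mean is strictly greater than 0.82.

After k heads and 0 tails the posterior is Beta(12+k, 8), with mean (12+k)/(12+8+k).
Set (12+k)/(20+k) > 0.82 and solve: k > (0.82·20 − 12)/(1 − 0.82) = 24.444.
The smallest integer exceeding 24.444 is 25, and checking k=25: (37)/(45) = 0.8222 > 0.82.

k = 25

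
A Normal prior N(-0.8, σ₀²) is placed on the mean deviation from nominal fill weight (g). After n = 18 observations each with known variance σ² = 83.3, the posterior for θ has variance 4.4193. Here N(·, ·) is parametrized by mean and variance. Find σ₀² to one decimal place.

Posterior precision equals prior precision plus data precision: 1/σ_n² = 1/σ₀² + n/σ².
So 1/σ₀² = 1/4.4193 − 18/83.3 = 0.226280 − 0.216086 = 0.010194.
Hence σ₀² = 1/0.010194 ≈ 98.1.

σ₀² = 98.1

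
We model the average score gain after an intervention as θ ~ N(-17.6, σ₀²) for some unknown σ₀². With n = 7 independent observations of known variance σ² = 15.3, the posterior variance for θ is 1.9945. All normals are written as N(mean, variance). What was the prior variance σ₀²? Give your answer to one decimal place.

σ₀² = 22.8

For the Normal–Normal model with known σ², precisions add: τ_n = τ₀ + n/σ².
So 1/σ₀² = 1/1.9945 − 7/15.3 = 0.501379 − 0.457516 = 0.043863.
Hence σ₀² = 1/0.043863 ≈ 22.8.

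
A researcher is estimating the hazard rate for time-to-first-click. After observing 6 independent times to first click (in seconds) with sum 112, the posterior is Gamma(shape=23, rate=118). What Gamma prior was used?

Gamma–exponential conjugacy: posterior shape = α + n, posterior rate = β + Σtᵢ.
So α = 23 − 6 = 17 and β = 118 − 112 = 6.

Gamma(shape=17, rate=6)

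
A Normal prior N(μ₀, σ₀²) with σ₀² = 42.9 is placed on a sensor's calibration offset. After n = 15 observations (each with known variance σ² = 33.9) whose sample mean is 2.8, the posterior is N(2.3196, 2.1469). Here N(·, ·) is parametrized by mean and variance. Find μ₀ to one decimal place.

With known observation variance, the Normal–Normal posterior has precision τ_n = τ₀ + n/σ² and mean μ_n = (τ₀μ₀ + (n/σ²)x̄)/τ_n.
Here τ₀ = 1/42.9 = 0.023310 and τ_data = 15/33.9 = 0.442478, so τ_n = 0.465788.
Rearranging for μ₀: μ₀ = (μ_n·τ_n − τ_data·x̄)/τ₀ = (2.3196·0.465788 − 0.442478·2.8) / 0.023310 = -0.158497/0.023310 ≈ -6.8.

μ₀ = -6.8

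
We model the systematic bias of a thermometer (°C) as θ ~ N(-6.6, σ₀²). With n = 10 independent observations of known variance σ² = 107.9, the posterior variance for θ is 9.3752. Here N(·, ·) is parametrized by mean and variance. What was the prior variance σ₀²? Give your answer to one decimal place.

σ₀² = 71.5

Posterior precision equals prior precision plus data precision: 1/σ_n² = 1/σ₀² + n/σ².
So 1/σ₀² = 1/9.3752 − 10/107.9 = 0.106664 − 0.092678 = 0.013986.
Hence σ₀² = 1/0.013986 ≈ 71.5.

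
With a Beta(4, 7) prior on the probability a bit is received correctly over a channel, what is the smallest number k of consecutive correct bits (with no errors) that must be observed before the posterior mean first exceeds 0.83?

k = 31

After k correct bits and 0 errors the posterior is Beta(4+k, 7), with mean (4+k)/(4+7+k).
Set (4+k)/(11+k) > 0.83 and solve: k > (0.83·11 − 4)/(1 − 0.83) = 30.176.
The smallest integer exceeding 30.176 is 31, and checking k=31: (35)/(42) = 0.8333 > 0.83.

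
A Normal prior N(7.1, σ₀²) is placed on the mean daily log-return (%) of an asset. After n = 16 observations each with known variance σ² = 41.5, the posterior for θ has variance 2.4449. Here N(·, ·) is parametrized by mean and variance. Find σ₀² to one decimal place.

For the Normal–Normal model with known σ², precisions add: τ_n = τ₀ + n/σ².
So 1/σ₀² = 1/2.4449 − 16/41.5 = 0.409015 − 0.385542 = 0.023473.
Hence σ₀² = 1/0.023473 ≈ 42.6.

σ₀² = 42.6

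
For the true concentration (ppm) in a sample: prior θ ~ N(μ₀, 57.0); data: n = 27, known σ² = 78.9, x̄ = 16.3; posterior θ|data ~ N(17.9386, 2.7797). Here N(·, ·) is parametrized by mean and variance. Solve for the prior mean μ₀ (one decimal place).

μ₀ = 49.9

The posterior mean is a precision-weighted average: μ_n = (τ₀μ₀ + τ_data·x̄)/(τ₀+τ_data), with τ₀=1/σ₀² and τ_data=n/σ².
Here τ₀ = 1/57.0 = 0.017544 and τ_data = 27/78.9 = 0.342205, so τ_n = 0.359749.
Rearranging for μ₀: μ₀ = (μ_n·τ_n − τ_data·x̄)/τ₀ = (17.9386·0.359749 − 0.342205·16.3) / 0.017544 = 0.875452/0.017544 ≈ 49.9.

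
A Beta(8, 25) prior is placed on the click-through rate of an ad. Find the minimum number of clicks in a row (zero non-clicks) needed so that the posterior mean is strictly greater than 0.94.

k = 384

After k clicks and 0 non-clicks the posterior is Beta(8+k, 25), with mean (8+k)/(8+25+k).
Set (8+k)/(33+k) > 0.94 and solve: k > (0.94·33 − 8)/(1 − 0.94) = 383.667.
The smallest integer exceeding 383.667 is 384, and checking k=384: (392)/(417) = 0.9400 > 0.94.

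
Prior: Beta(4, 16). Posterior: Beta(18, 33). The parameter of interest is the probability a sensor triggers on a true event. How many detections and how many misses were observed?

Under Beta–binomial conjugacy the posterior parameters are (a+s, b+f).
Match parameters: s=18−4=14, f=33−16=17.

14 detections and 17 misses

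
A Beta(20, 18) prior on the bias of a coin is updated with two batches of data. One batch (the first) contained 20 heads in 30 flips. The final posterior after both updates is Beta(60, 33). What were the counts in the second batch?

Because Beta–binomial updating is additive in the counts, the combined data contributed (α_post−α_prior, β_post−β_prior) successes and failures.
Total across both batches: 60−20=40 heads, 33−18=15 tails.
Subtract the first batch: 40−20=20 heads and 15−10=5 tails.

20 heads and 5 tails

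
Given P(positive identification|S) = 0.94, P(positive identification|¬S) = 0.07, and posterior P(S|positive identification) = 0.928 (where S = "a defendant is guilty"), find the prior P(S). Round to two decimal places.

P(S) = 0.49

Bayes' rule in odds form gives O(S|E) = O(S)·[P(E|S)/P(E|¬S)], hence O(S) = O(S|E)/LR.
Posterior odds = 0.928/(1−0.928) = 12.8889. LR = 0.94/0.07 = 13.4286.
Prior odds = 12.8889/13.4286 = 0.9598, so P(S) = 0.9598/(1+0.9598) ≈ 0.49.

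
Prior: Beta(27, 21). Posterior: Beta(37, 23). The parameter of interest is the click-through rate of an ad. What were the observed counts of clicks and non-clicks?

10 clicks and 2 non-clicks

Beta is conjugate to the binomial likelihood: posterior = Beta(a+s, b+f).
So s = 37 − 27 = 10 and f = 23 − 21 = 2.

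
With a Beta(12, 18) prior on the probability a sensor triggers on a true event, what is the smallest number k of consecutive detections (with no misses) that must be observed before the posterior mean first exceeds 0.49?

k = 6

After k detections and 0 misses the posterior is Beta(12+k, 18), with mean (12+k)/(12+18+k).
Set (12+k)/(30+k) > 0.49 and solve: k > (0.49·30 − 12)/(1 − 0.49) = 5.294.
The smallest integer exceeding 5.294 is 6.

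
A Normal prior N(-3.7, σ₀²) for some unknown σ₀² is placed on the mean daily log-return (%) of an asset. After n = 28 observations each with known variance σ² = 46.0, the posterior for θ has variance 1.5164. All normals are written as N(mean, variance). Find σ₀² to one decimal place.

Posterior precision equals prior precision plus data precision: 1/σ_n² = 1/σ₀² + n/σ².
So 1/σ₀² = 1/1.5164 − 28/46.0 = 0.659457 − 0.608696 = 0.050761.
Hence σ₀² = 1/0.050761 ≈ 19.7.

σ₀² = 19.7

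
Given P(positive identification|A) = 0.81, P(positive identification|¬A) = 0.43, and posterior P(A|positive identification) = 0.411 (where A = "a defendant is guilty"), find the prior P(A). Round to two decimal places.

P(A) = 0.27

In odds form, posterior odds = prior odds × likelihood ratio, so prior odds = posterior odds ÷ LR.
Posterior odds = 0.411/(1−0.411) = 0.6978. LR = 0.81/0.43 = 1.8837.
Prior odds = 0.6978/1.8837 = 0.3704, so P(A) = 0.3704/(1+0.3704) ≈ 0.27.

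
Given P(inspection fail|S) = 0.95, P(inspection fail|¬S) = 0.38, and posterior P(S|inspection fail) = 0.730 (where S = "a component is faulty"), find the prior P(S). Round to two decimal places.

P(S) = 0.52

In odds form, posterior odds = prior odds × likelihood ratio, so prior odds = posterior odds ÷ LR.
Posterior odds = 0.730/(1−0.730) = 2.7037. LR = 0.95/0.38 = 2.5000.
Prior odds = 2.7037/2.5000 = 1.0815, so P(S) = 1.0815/(1+1.0815) ≈ 0.52.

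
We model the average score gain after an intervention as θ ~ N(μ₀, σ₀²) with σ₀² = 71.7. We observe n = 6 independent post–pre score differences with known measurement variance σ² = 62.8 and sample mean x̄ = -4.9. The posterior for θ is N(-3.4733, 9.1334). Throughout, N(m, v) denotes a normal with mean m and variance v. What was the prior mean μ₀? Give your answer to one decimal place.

μ₀ = 6.3

The posterior mean is a precision-weighted average: μ_n = (τ₀μ₀ + τ_data·x̄)/(τ₀+τ_data), with τ₀=1/σ₀² and τ_data=n/σ².
Here τ₀ = 1/71.7 = 0.013947 and τ_data = 6/62.8 = 0.095541, so τ_n = 0.109488.
Rearranging for μ₀: μ₀ = (μ_n·τ_n − τ_data·x̄)/τ₀ = (-3.4733·0.109488 − 0.095541·-4.9) / 0.013947 = 0.087866/0.013947 ≈ 6.3.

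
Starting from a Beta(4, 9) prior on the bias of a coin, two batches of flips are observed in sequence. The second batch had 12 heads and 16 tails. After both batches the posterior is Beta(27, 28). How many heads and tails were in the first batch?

11 heads and 3 tails

Because Beta–binomial updating is additive in the counts, the combined data contributed (α_post−α_prior, β_post−β_prior) successes and failures.
Total across both batches: 27−4=23 heads, 28−9=19 tails.
Subtract the second batch: 23−12=11 heads and 19−16=3 tails.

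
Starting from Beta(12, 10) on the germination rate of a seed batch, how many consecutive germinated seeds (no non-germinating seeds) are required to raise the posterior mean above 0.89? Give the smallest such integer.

k = 69

After k germinated seeds and 0 non-germinating seeds the posterior is Beta(12+k, 10), with mean (12+k)/(12+10+k).
Set (12+k)/(22+k) > 0.89 and solve: k > (0.89·22 − 12)/(1 − 0.89) = 68.909.
The smallest integer exceeding 68.909 is 69, and checking k=69: (81)/(91) = 0.8901 > 0.89.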